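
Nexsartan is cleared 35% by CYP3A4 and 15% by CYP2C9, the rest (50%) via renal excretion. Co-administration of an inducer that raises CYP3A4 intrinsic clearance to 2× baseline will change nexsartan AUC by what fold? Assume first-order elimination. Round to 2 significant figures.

The CYP3A4 pathway (35% of clearance) is boosted to 2× activity: 0.35 × 2 = 0.7.
CYP2C9 (15%) and the residual 50% are unaffected.
New clearance relative to baseline: 0.7 + 0.15 + 0.5 = 1.35.
Since AUC ∝ 1/CL, the ratio is 1 / 1.35 = 0.74.

0.74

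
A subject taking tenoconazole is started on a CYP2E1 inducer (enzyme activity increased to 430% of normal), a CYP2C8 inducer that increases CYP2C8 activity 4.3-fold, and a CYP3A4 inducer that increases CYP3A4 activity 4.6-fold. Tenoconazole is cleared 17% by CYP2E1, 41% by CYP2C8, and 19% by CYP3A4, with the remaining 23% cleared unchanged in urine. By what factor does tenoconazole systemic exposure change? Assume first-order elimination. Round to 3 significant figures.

0.278

The CYP2E1 pathway (17% of clearance) is boosted to 4.3× activity: 0.17 × 4.3 = 0.731.
The CYP2C8 pathway (41% of clearance) increases to 4.3× activity: 0.41 × 4.3 = 1.763.
The CYP3A4 pathway (19% of clearance) rises to 4.6× activity: 0.19 × 4.6 = 0.874.
The remaining 23% of clearance is unaffected.
New clearance relative to baseline: 0.731 + 1.763 + 0.874 + 0.23 = 3.598.
Because systemic exposure varies inversely with clearance, the combined effect is 1 / 3.598 = 0.278.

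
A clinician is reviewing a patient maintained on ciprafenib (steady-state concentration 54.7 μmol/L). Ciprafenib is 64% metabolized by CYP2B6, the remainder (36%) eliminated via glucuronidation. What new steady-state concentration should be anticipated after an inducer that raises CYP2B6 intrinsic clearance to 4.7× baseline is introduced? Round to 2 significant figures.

The CYP2B6 pathway (64% of clearance) rises to 4.7× activity: 0.64 × 4.7 = 3.008.
Non-CYP routes (36%) are unchanged.
CL_new/CL_old = 3.008 + 0.36 = 3.368.
Steady-state concentration ∝ 1/CL, so new value = 54.7 / 3.368 = 16 μmol/L.

16 μmol/L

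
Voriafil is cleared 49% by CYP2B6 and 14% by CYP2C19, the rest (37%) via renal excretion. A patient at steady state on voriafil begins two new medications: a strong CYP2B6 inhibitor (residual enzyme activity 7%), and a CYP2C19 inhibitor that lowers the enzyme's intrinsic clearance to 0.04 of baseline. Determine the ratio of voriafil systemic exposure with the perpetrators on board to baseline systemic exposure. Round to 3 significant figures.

The CYP2B6 pathway (49% of clearance) falls to 0.07× activity: 0.49 × 0.07 = 0.0343.
The CYP2C19 pathway (14% of clearance) drops to 0.04× activity: 0.14 × 0.04 = 0.0056.
The remaining 37% of clearance is unaffected.
CL_new/CL_old = 0.0343 + 0.0056 + 0.37 = 0.4099.
Systemic exposure ∝ 1/CL: fold-change = 1 / 0.4099 = 2.44.

2.44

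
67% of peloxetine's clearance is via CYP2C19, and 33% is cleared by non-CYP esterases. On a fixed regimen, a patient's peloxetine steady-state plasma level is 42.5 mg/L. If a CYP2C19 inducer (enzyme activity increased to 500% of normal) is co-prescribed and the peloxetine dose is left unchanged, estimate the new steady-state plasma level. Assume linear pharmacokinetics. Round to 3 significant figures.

11.5 mg/L

The CYP2C19 pathway (67% of clearance) is boosted to 5× activity: 0.67 × 5 = 3.35.
Non-CYP routes (33%) are unchanged.
Relative clearance = 3.35 + 0.33 = 3.68.
With dosing unchanged, steady-state plasma level scales as 1/CL: 42.5 / 3.68 = 11.5 mg/L.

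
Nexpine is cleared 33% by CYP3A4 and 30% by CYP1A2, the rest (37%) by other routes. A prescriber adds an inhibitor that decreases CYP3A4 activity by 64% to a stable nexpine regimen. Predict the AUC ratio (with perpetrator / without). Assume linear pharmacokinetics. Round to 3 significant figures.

1.27

The CYP3A4 pathway (33% of clearance) is reduced to 0.36× activity: 0.33 × 0.36 = 0.1188.
CYP1A2 (30%) and the residual 37% are unaffected.
Relative clearance = 0.1188 + 0.3 + 0.37 = 0.7888.
AUC is inversely proportional to clearance, so the fold-change is 1 / 0.7888 = 1.27.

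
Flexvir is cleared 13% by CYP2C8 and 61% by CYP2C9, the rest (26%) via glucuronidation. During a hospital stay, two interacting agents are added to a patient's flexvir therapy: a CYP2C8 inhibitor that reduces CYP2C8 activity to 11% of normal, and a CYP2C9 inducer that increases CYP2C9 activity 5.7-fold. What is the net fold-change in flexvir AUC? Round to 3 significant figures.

The CYP2C8 pathway (13% of clearance) falls to 0.11× activity: 0.13 × 0.11 = 0.0143.
The CYP2C9 pathway (61% of clearance) is boosted to 5.7× activity: 0.61 × 5.7 = 3.477.
The remaining 26% of clearance is unaffected.
CL_new/CL_old = 0.0143 + 3.477 + 0.26 = 3.7513.
Because AUC varies inversely with clearance, the combined effect is 1 / 3.7513 = 0.267.

0.267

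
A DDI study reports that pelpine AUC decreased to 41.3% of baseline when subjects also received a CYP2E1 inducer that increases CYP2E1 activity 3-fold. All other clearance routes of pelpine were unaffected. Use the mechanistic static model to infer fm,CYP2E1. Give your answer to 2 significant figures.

Let x = fm,CYP2E1. Because AUC ∝ 1/CL, relative clearance rose to 1/0.413 = 2.421.
Setting x·3 + (1 − x) = 2.421 and solving: x = (2.421 − 1)/(3 − 1) = 0.71.

0.71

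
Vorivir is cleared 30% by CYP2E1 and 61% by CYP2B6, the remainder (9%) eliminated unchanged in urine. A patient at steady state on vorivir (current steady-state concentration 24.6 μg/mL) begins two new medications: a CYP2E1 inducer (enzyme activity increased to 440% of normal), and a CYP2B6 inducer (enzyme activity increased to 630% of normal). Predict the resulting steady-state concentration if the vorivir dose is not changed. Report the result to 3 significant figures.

The CYP2E1 pathway (30% of clearance) increases to 4.4× activity: 0.3 × 4.4 = 1.32.
The CYP2B6 pathway (61% of clearance) is boosted to 6.3× activity: 0.61 × 6.3 = 3.843.
Non-CYP routes (9%) are unchanged.
Relative clearance = 1.32 + 3.843 + 0.09 = 5.253.
New steady-state concentration = 24.6 / 5.253 = 4.68 μg/mL (concentration scales inversely with clearance).

4.68 μg/mL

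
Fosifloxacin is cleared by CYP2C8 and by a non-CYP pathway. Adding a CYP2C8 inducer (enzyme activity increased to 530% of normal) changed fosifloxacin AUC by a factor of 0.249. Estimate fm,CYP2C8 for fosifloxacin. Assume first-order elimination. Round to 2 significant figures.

0.70

Let x = fm,CYP2C8. Because AUC ∝ 1/CL, relative clearance rose to 1/0.249 = 4.016.
Only the CYP2C8 route changed, so 4.016 = x·5.3 + (1 − x), giving x = 0.70.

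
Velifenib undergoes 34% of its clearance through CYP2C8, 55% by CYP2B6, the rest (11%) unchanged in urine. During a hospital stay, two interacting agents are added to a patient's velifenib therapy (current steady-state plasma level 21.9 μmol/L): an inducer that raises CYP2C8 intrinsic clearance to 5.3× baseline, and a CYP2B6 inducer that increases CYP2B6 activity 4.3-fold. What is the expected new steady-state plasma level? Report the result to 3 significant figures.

The CYP2C8 pathway (34% of clearance) is boosted to 5.3× activity: 0.34 × 5.3 = 1.802.
The CYP2B6 pathway (55% of clearance) rises to 4.3× activity: 0.55 × 4.3 = 2.365.
The remaining 11% of clearance is unaffected.
New clearance relative to baseline: 1.802 + 2.365 + 0.11 = 4.277.
Dividing the baseline by the relative clearance: 21.9 / 4.277 = 5.12 μmol/L.

5.12 μmol/L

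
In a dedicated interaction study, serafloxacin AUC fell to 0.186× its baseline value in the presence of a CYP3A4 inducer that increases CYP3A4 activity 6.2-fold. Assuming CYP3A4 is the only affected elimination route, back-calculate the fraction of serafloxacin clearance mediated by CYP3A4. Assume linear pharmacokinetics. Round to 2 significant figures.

Let x = fm,CYP3A4. Because AUC ∝ 1/CL, relative clearance rose to 1/0.186 = 5.376.
Setting x·6.2 + (1 − x) = 5.376 and solving: x = (5.376 − 1)/(6.2 − 1) = 0.84.

0.84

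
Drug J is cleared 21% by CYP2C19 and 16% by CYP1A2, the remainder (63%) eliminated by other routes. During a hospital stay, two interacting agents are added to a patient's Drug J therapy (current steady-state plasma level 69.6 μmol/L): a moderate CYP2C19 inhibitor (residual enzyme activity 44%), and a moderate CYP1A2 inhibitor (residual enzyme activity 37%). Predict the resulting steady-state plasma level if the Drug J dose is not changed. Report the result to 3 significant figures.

89.0 μmol/L

The CYP2C19 pathway (21% of clearance) drops to 0.44× activity: 0.21 × 0.44 = 0.0924.
The CYP1A2 pathway (16% of clearance) is reduced to 0.37× activity: 0.16 × 0.37 = 0.0592.
Non-CYP routes (63%) are unchanged.
CL_new/CL_old = 0.0924 + 0.0592 + 0.63 = 0.7816.
Steady-state plasma level ∝ 1/CL: new value = 69.6 / 0.7816 = 89.0 μmol/L.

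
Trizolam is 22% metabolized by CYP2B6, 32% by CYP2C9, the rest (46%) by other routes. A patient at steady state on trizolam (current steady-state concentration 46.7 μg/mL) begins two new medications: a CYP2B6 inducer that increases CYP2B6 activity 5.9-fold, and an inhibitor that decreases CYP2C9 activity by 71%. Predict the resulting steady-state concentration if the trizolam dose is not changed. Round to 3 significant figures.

25.2 μg/mL

The CYP2B6 pathway (22% of clearance) is boosted to 5.9× activity: 0.22 × 5.9 = 1.298.
The CYP2C9 pathway (32% of clearance) drops to 0.29× activity: 0.32 × 0.29 = 0.0928.
The remaining 46% of clearance is unaffected.
New clearance relative to baseline: 1.298 + 0.0928 + 0.46 = 1.8508.
Dividing the baseline by the relative clearance: 46.7 / 1.8508 = 25.2 μg/mL.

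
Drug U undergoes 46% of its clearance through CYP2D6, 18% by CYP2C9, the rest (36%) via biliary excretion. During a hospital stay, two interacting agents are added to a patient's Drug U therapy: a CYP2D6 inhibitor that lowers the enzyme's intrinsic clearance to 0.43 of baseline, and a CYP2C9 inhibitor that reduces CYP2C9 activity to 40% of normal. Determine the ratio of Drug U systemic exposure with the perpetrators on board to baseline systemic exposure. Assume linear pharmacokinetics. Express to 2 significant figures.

1.6

The CYP2D6 pathway (46% of clearance) drops to 0.43× activity: 0.46 × 0.43 = 0.1978.
The CYP2C9 pathway (18% of clearance) falls to 0.4× activity: 0.18 × 0.4 = 0.072.
Non-CYP routes (36%) are unchanged.
Relative clearance = 0.1978 + 0.072 + 0.36 = 0.6298.
Net systemic exposure ratio = 1 / 0.6298 = 1.6.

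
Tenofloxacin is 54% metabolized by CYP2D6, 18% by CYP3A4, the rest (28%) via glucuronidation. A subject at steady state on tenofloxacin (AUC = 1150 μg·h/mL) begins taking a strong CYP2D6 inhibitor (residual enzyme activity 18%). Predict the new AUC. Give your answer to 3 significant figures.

CYP2D6: 0.54 × 0.18 = 0.0972
CYP3A4: 0.18 (unchanged)
Other: 0.28 (unchanged)
Relative clearance = 0.0972 + 0.18 + 0.28 = 0.5572.
AUC ∝ 1/CL, so new value = 1150 / 0.5572 = 2.06 × 10³ μg·h/mL.

2.06 × 10³ μg·h/mL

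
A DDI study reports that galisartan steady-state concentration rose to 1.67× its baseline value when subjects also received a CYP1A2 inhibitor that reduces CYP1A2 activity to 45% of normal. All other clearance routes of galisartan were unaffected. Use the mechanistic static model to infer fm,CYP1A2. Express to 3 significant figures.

Write x for the fraction cleared via CYP1A2. The observed steady-state concentration change means clearance fell to 1/1.67 = 0.5988 of baseline.
Only the CYP1A2 route changed, so 0.5988 = x·0.45 + (1 − x), giving x = 0.729.

0.729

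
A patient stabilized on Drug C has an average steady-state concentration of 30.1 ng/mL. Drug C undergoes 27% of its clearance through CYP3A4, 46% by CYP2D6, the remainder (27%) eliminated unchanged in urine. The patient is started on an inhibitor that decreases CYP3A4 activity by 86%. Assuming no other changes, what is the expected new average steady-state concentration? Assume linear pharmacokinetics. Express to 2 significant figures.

39 ng/mL

The CYP3A4 pathway (27% of clearance) drops to 0.14× activity: 0.27 × 0.14 = 0.0378.
CYP2D6 (46%) and the residual 27% are unaffected.
Relative clearance = 0.0378 + 0.46 + 0.27 = 0.7678.
New average steady-state concentration = baseline ÷ relative clearance = 30.1 / 0.7678 = 39 ng/mL.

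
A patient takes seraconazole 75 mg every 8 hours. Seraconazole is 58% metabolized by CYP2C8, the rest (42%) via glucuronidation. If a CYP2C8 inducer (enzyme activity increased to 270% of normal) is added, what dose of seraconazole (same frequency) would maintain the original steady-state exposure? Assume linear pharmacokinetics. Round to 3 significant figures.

149 mg

The CYP2C8 pathway (58% of clearance) increases to 2.7× activity: 0.58 × 2.7 = 1.566.
Non-CYP routes (42%) are unchanged.
New clearance relative to baseline: 1.566 + 0.42 = 1.986.
Exposure is unchanged when dose changes in proportion to clearance. New dose = 75 mg × 1.986 = 149 mg.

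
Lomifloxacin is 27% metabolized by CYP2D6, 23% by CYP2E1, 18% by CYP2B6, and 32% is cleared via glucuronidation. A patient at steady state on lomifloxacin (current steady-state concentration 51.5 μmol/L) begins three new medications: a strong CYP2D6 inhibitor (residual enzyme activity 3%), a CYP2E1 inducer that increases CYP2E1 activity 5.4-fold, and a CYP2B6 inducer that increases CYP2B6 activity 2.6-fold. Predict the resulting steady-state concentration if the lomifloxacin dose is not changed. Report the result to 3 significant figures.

The CYP2D6 pathway (27% of clearance) drops to 0.03× activity: 0.27 × 0.03 = 0.0081.
The CYP2E1 pathway (23% of clearance) increases to 5.4× activity: 0.23 × 5.4 = 1.242.
The CYP2B6 pathway (18% of clearance) is boosted to 2.6× activity: 0.18 × 2.6 = 0.468.
The remaining 32% of clearance is unaffected.
Relative clearance = 0.0081 + 1.242 + 0.468 + 0.32 = 2.0381.
New steady-state concentration = 51.5 / 2.0381 = 25.3 μmol/L (concentration scales inversely with clearance).

25.3 μmol/L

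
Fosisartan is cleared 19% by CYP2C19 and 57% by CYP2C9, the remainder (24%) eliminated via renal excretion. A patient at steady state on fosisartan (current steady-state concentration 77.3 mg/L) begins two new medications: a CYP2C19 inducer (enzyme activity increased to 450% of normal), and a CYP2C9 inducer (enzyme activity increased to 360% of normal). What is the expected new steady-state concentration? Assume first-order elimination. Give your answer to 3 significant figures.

24.6 mg/L

CYP2C19: 0.19 × 4.5 = 0.855
CYP2C9: 0.57 × 3.6 = 2.052
Other: 0.24 (unchanged)
Relative clearance = 0.855 + 2.052 + 0.24 = 3.147.
New steady-state concentration = 77.3 / 3.147 = 24.6 mg/L (concentration scales inversely with clearance).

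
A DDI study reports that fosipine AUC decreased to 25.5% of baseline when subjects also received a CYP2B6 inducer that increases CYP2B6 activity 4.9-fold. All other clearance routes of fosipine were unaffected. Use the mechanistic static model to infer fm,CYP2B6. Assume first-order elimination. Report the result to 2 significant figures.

0.75

Write x for the fraction cleared via CYP2B6. The observed AUC change means clearance rose to 1/0.255 = 3.922 of baseline.
Setting x·4.9 + (1 − x) = 3.922 and solving: x = (3.922 − 1)/(4.9 − 1) = 0.75.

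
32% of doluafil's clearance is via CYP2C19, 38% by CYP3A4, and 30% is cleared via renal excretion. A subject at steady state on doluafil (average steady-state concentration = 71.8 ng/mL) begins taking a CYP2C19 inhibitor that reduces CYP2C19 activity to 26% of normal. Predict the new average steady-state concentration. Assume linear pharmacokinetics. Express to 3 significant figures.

The CYP2C19 pathway (32% of clearance) is reduced to 0.26× activity: 0.32 × 0.26 = 0.0832.
CYP3A4 (38%) and the residual 30% are unaffected.
CL_new/CL_old = 0.0832 + 0.38 + 0.3 = 0.7632.
New average steady-state concentration = baseline ÷ relative clearance = 71.8 / 0.7632 = 94.1 ng/mL.

94.1 ng/mL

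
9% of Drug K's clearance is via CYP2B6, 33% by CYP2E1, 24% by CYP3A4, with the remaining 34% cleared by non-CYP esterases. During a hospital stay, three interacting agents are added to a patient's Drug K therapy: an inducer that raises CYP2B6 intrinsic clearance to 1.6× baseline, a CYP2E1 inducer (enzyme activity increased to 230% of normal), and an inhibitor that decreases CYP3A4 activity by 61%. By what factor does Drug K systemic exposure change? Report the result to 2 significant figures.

The CYP2B6 pathway (9% of clearance) increases to 1.6× activity: 0.09 × 1.6 = 0.144.
The CYP2E1 pathway (33% of clearance) increases to 2.3× activity: 0.33 × 2.3 = 0.759.
The CYP3A4 pathway (24% of clearance) drops to 0.39× activity: 0.24 × 0.39 = 0.0936.
The remaining 34% of clearance is unaffected.
CL_new/CL_old = 0.144 + 0.759 + 0.0936 + 0.34 = 1.3366.
Net systemic exposure ratio = 1 / 1.3366 = 0.75.

0.75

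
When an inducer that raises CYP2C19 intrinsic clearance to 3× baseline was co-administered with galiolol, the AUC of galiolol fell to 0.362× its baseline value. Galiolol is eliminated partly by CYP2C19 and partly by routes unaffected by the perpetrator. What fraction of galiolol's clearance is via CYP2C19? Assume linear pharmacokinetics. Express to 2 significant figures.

CL'/CL = 1 / 0.362 = 2.762
3·fm + (1 − fm) = 2.762
fm = (2.762 − 1) / (3 − 1) = 0.88

0.88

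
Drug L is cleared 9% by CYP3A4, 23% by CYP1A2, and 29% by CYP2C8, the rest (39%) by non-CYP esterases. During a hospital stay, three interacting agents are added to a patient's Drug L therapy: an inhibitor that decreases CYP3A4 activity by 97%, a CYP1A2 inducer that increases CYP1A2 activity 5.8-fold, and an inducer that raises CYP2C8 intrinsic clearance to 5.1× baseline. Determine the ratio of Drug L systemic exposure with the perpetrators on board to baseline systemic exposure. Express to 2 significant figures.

0.31

CYP3A4: 0.09 × 0.03 = 0.0027
CYP1A2: 0.23 × 5.8 = 1.334
CYP2C8: 0.29 × 5.1 = 1.479
Other: 0.39 (unchanged)
CL_new/CL_old = 0.0027 + 1.334 + 1.479 + 0.39 = 3.2057.
Because systemic exposure varies inversely with clearance, the combined effect is 1 / 3.2057 = 0.31.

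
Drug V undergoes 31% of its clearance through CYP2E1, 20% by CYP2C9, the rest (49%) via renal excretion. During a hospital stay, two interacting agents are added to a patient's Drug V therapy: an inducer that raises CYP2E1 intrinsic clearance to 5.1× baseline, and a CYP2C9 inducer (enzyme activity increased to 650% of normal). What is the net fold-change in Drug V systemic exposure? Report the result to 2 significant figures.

0.30

The CYP2E1 pathway (31% of clearance) increases to 5.1× activity: 0.31 × 5.1 = 1.581.
The CYP2C9 pathway (20% of clearance) is boosted to 6.5× activity: 0.2 × 6.5 = 1.3.
Non-CYP routes (49%) are unchanged.
New clearance relative to baseline: 1.581 + 1.3 + 0.49 = 3.371.
Net systemic exposure ratio = 1 / 3.371 = 0.30.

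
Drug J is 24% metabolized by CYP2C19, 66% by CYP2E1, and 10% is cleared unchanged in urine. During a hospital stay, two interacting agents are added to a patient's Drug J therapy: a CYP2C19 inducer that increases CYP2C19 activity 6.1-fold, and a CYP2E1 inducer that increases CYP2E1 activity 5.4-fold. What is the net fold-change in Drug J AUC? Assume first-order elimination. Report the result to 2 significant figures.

0.20

CYP2C19: 0.24 × 6.1 = 1.464
CYP2E1: 0.66 × 5.4 = 3.564
Other: 0.1 (unchanged)
CL_new/CL_old = 1.464 + 3.564 + 0.1 = 5.128.
Because AUC varies inversely with clearance, the combined effect is 1 / 5.128 = 0.20.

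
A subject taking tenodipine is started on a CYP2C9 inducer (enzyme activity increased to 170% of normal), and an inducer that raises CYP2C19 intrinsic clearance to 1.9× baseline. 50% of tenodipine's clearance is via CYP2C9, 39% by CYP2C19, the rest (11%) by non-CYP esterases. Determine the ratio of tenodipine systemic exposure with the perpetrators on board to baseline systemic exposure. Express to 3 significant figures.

0.588

The CYP2C9 pathway (50% of clearance) is boosted to 1.7× activity: 0.5 × 1.7 = 0.85.
The CYP2C19 pathway (39% of clearance) increases to 1.9× activity: 0.39 × 1.9 = 0.741.
The remaining 11% of clearance is unaffected.
Relative clearance = 0.85 + 0.741 + 0.11 = 1.701.
Net systemic exposure ratio = 1 / 1.701 = 0.588.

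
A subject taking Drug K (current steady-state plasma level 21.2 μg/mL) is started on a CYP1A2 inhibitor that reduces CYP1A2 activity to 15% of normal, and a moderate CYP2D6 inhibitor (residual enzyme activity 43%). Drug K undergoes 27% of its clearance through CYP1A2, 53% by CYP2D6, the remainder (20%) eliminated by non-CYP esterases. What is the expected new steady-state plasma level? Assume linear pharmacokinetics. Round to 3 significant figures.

45.3 μg/mL

CYP1A2: 0.27 × 0.15 = 0.0405
CYP2D6: 0.53 × 0.43 = 0.2279
Other: 0.2 (unchanged)
Relative clearance = 0.0405 + 0.2279 + 0.2 = 0.4684.
Dividing the baseline by the relative clearance: 21.2 / 0.4684 = 45.3 μg/mL.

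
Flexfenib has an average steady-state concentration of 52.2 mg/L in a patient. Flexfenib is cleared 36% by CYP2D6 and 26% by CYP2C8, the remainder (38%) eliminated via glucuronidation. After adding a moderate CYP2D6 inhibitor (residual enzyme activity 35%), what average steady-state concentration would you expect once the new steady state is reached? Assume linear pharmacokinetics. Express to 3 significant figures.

The CYP2D6 pathway (36% of clearance) is reduced to 0.35× activity: 0.36 × 0.35 = 0.126.
CYP2C8 (26%) and the residual 38% are unaffected.
Relative clearance = 0.126 + 0.26 + 0.38 = 0.766.
New average steady-state concentration = baseline ÷ relative clearance = 52.2 / 0.766 = 68.1 mg/L.

68.1 mg/L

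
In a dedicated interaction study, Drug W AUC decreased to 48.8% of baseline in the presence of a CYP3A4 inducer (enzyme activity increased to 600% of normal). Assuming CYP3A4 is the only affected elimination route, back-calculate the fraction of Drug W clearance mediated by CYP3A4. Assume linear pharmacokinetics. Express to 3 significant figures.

CL'/CL = 1 / 0.488 = 2.049
6·fm + (1 − fm) = 2.049
fm = (2.049 − 1) / (6 − 1) = 0.210

0.210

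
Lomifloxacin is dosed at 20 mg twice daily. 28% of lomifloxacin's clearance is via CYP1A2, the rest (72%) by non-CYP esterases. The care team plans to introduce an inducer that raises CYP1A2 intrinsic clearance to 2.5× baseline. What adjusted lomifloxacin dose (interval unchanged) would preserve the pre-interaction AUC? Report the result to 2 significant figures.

CYP1A2: 0.28 × 2.5 = 0.7
Other: 0.72 (unchanged)
Relative clearance = 0.7 + 0.72 = 1.42.
Css,avg = (dose rate)/CL, so holding Css fixed requires dose ∝ CL: 20 × 1.42 = 28 mg.

28 mg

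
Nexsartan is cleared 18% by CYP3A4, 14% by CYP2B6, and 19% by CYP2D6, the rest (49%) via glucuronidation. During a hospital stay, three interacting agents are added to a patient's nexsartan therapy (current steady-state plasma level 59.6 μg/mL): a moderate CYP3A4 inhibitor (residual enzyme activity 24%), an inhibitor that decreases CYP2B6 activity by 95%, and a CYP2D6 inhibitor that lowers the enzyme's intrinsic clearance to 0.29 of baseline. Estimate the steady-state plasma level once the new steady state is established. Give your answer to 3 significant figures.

CYP3A4: 0.18 × 0.24 = 0.0432
CYP2B6: 0.14 × 0.05 = 0.007
CYP2D6: 0.19 × 0.29 = 0.0551
Other: 0.49 (unchanged)
Relative clearance = 0.0432 + 0.007 + 0.0551 + 0.49 = 0.5953.
Steady-state plasma level ∝ 1/CL: new value = 59.6 / 0.5953 = 100 μg/mL.

100 μg/mL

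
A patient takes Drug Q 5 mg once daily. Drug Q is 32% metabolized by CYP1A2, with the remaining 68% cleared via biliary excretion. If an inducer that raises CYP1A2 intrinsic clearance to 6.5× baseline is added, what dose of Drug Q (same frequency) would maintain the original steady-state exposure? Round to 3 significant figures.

The CYP1A2 pathway (32% of clearance) increases to 6.5× activity: 0.32 × 6.5 = 2.08.
The remaining 68% of clearance is unaffected.
New clearance relative to baseline: 2.08 + 0.68 = 2.76.
Exposure is unchanged when dose changes in proportion to clearance. New dose = 5 mg × 2.76 = 13.8 mg.

13.8 mg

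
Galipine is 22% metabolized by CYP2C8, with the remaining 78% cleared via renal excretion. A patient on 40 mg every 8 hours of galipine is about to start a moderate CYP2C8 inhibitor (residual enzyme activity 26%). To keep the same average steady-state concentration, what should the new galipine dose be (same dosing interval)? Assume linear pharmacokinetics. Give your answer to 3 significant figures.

33.5 mg

The CYP2C8 pathway (22% of clearance) is reduced to 0.26× activity: 0.22 × 0.26 = 0.0572.
Non-CYP routes (78%) are unchanged.
Relative clearance = 0.0572 + 0.78 = 0.8372.
Css,avg = (dose rate)/CL, so holding Css fixed requires dose ∝ CL: 40 × 0.8372 = 33.5 mg.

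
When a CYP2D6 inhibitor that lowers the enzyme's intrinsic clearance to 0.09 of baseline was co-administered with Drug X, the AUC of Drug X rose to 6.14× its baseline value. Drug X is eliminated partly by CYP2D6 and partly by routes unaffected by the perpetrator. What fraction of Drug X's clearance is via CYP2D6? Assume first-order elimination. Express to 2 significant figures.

0.92

Let fm be the CYP2D6 fraction. New clearance relative to baseline = fm × 0.09 + (1 − fm).
AUC ratio = 1 / (new CL fraction), so new CL fraction = 1 / 6.14 = 0.1629.
fm × 0.09 + 1 − fm = 0.1629  ⇒  fm × (0.09 − 1) = −0.8371  ⇒  fm = 0.92.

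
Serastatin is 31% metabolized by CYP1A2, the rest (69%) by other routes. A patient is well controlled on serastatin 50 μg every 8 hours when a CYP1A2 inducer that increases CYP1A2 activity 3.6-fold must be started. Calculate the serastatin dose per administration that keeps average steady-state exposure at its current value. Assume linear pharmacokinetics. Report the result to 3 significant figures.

CYP1A2: 0.31 × 3.6 = 1.116
Other: 0.69 (unchanged)
Relative clearance = 1.116 + 0.69 = 1.806.
To maintain the same steady-state level, dose must scale with clearance: new dose = 50 × 1.806 = 90.3 μg.

90.3 μg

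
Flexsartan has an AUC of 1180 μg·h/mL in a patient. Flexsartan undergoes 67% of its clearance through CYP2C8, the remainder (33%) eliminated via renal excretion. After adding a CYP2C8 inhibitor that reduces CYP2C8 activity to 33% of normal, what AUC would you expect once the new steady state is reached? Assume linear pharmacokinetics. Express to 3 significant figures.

2.14 × 10³ μg·h/mL

CYP2C8: 0.67 × 0.33 = 0.2211
Other: 0.33 (unchanged)
New clearance relative to baseline: 0.2211 + 0.33 = 0.5511.
With dosing unchanged, AUC scales as 1/CL: 1180 / 0.5511 = 2.14 × 10³ μg·h/mL.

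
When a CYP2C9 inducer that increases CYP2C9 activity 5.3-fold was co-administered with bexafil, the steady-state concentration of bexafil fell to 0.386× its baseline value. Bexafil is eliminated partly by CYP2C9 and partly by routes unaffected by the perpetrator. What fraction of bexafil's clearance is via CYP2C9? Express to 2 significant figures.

0.37

CL'/CL = 1 / 0.386 = 2.591
5.3·fm + (1 − fm) = 2.591
fm = (2.591 − 1) / (5.3 − 1) = 0.37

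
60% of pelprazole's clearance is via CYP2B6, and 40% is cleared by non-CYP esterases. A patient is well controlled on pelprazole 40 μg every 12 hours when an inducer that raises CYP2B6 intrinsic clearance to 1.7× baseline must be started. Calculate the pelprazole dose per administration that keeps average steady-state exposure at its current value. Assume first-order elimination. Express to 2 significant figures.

57 μg

The CYP2B6 pathway (60% of clearance) is boosted to 1.7× activity: 0.6 × 1.7 = 1.02.
The remaining 40% of clearance is unaffected.
New clearance relative to baseline: 1.02 + 0.4 = 1.42.
To maintain the same steady-state level, dose must scale with clearance: new dose = 40 × 1.42 = 57 μg.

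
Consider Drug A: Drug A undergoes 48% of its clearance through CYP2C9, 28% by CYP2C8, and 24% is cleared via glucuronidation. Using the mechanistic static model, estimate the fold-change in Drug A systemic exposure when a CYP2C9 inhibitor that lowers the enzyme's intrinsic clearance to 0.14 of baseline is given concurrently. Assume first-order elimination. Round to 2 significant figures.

The CYP2C9 pathway (48% of clearance) is reduced to 0.14× activity: 0.48 × 0.14 = 0.0672.
CYP2C8 (28%) and the residual 24% are unaffected.
New clearance relative to baseline: 0.0672 + 0.28 + 0.24 = 0.5872.
Systemic exposure is inversely proportional to clearance, so the fold-change is 1 / 0.5872 = 1.7.

1.7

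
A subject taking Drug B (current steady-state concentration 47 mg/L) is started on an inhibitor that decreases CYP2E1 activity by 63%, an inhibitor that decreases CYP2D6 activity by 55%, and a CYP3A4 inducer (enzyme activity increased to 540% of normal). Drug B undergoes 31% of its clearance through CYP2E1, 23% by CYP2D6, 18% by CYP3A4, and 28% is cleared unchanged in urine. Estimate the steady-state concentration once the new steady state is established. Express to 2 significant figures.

CYP2E1: 0.31 × 0.37 = 0.1147
CYP2D6: 0.23 × 0.45 = 0.1035
CYP3A4: 0.18 × 5.4 = 0.972
Other: 0.28 (unchanged)
Relative clearance = 0.1147 + 0.1035 + 0.972 + 0.28 = 1.4702.
New steady-state concentration = 47 / 1.4702 = 32 mg/L (concentration scales inversely with clearance).

32 mg/L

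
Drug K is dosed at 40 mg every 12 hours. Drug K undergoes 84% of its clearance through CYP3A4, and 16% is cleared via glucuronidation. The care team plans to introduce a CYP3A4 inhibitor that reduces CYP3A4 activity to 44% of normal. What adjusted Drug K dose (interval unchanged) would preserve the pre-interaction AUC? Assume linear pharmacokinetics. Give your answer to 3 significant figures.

21.2 mg

CYP3A4: 0.84 × 0.44 = 0.3696
Other: 0.16 (unchanged)
New clearance relative to baseline: 0.3696 + 0.16 = 0.5296.
To maintain the same steady-state level, dose must scale with clearance: new dose = 40 × 0.5296 = 21.2 mg.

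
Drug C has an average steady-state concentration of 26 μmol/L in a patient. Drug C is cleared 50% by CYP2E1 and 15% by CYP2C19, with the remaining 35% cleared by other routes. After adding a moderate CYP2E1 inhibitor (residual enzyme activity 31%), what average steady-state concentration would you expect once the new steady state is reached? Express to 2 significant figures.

40 μmol/L

The CYP2E1 pathway (50% of clearance) is reduced to 0.31× activity: 0.5 × 0.31 = 0.155.
CYP2C19 (15%) and the residual 35% are unaffected.
CL_new/CL_old = 0.155 + 0.15 + 0.35 = 0.655.
New average steady-state concentration = baseline ÷ relative clearance = 26 / 0.655 = 40 μmol/L.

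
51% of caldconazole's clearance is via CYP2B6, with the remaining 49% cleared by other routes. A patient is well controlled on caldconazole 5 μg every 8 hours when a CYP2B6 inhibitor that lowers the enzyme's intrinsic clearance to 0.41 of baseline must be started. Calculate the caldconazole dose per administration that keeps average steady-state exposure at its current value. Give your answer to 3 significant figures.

3.50 μg

CYP2B6: 0.51 × 0.41 = 0.2091
Other: 0.49 (unchanged)
Relative clearance = 0.2091 + 0.49 = 0.6991.
To maintain the same steady-state level, dose must scale with clearance: new dose = 5 × 0.6991 = 3.50 μg.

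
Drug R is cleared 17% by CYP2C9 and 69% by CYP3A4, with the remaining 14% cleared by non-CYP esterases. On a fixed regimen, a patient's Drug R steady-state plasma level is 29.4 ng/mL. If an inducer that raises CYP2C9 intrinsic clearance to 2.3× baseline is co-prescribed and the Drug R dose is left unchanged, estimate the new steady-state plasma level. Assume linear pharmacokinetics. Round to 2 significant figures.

CYP2C9: 0.17 × 2.3 = 0.391
CYP3A4: 0.69 (unchanged)
Other: 0.14 (unchanged)
New clearance relative to baseline: 0.391 + 0.69 + 0.14 = 1.221.
With dosing unchanged, steady-state plasma level scales as 1/CL: 29.4 / 1.221 = 24 ng/mL.

24 ng/mL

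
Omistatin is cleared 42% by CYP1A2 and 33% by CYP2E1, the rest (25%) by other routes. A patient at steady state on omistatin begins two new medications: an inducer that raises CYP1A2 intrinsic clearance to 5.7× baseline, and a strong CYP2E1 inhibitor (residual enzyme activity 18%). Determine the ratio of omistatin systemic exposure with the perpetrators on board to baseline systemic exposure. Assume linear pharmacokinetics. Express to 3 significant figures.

The CYP1A2 pathway (42% of clearance) rises to 5.7× activity: 0.42 × 5.7 = 2.394.
The CYP2E1 pathway (33% of clearance) is reduced to 0.18× activity: 0.33 × 0.18 = 0.0594.
The remaining 25% of clearance is unaffected.
Relative clearance = 2.394 + 0.0594 + 0.25 = 2.7034.
Because systemic exposure varies inversely with clearance, the combined effect is 1 / 2.7034 = 0.370.

0.370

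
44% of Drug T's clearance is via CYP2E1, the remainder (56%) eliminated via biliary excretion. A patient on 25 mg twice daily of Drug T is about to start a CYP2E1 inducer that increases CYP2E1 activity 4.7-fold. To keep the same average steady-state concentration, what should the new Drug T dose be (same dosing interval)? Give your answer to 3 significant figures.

65.7 mg

The CYP2E1 pathway (44% of clearance) increases to 4.7× activity: 0.44 × 4.7 = 2.068.
The remaining 56% of clearance is unaffected.
CL_new/CL_old = 2.068 + 0.56 = 2.628.
Css,avg = (dose rate)/CL, so holding Css fixed requires dose ∝ CL: 25 × 2.628 = 65.7 mg.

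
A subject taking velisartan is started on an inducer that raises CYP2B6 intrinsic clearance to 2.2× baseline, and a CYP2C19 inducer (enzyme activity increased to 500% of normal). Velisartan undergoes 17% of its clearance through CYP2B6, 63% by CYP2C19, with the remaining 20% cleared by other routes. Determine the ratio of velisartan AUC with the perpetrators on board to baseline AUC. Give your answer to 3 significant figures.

0.269

The CYP2B6 pathway (17% of clearance) rises to 2.2× activity: 0.17 × 2.2 = 0.374.
The CYP2C19 pathway (63% of clearance) is boosted to 5× activity: 0.63 × 5 = 3.15.
Non-CYP routes (20%) are unchanged.
New clearance relative to baseline: 0.374 + 3.15 + 0.2 = 3.724.
Because AUC varies inversely with clearance, the combined effect is 1 / 3.724 = 0.269.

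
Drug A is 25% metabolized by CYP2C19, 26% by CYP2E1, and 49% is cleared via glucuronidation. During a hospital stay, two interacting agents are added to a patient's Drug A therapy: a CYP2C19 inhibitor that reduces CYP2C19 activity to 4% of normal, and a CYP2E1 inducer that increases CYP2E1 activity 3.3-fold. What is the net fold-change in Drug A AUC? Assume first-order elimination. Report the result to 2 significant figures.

0.74

CYP2C19: 0.25 × 0.04 = 0.01
CYP2E1: 0.26 × 3.3 = 0.858
Other: 0.49 (unchanged)
Relative clearance = 0.01 + 0.858 + 0.49 = 1.358.
AUC ∝ 1/CL: fold-change = 1 / 1.358 = 0.74.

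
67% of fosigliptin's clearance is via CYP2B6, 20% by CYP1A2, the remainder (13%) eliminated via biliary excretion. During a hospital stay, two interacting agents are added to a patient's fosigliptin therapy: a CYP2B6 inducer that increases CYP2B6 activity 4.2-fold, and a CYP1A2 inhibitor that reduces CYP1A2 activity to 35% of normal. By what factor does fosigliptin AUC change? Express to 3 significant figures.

The CYP2B6 pathway (67% of clearance) rises to 4.2× activity: 0.67 × 4.2 = 2.814.
The CYP1A2 pathway (20% of clearance) drops to 0.35× activity: 0.2 × 0.35 = 0.07.
Non-CYP routes (13%) are unchanged.
CL_new/CL_old = 2.814 + 0.07 + 0.13 = 3.014.
Net AUC ratio = 1 / 3.014 = 0.332.

0.332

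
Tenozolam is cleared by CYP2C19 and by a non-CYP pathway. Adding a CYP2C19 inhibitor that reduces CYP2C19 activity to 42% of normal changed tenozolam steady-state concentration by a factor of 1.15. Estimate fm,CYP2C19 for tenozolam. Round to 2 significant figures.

0.22

Let fm be the CYP2C19 fraction. New clearance relative to baseline = fm × 0.42 + (1 − fm).
Steady-state concentration ratio = 1 / (new CL fraction), so new CL fraction = 1 / 1.15 = 0.8696.
fm × 0.42 + 1 − fm = 0.8696  ⇒  fm × (0.42 − 1) = −0.1304  ⇒  fm = 0.22.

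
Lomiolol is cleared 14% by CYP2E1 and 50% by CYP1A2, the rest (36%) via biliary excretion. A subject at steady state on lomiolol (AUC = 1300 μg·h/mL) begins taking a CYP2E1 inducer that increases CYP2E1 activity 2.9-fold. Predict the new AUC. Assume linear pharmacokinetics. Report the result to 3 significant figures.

The CYP2E1 pathway (14% of clearance) rises to 2.9× activity: 0.14 × 2.9 = 0.406.
CYP1A2 (50%) and the residual 36% are unaffected.
CL_new/CL_old = 0.406 + 0.5 + 0.36 = 1.266.
AUC ∝ 1/CL, so new value = 1300 / 1.266 = 1.03 × 10³ μg·h/mL.

1.03 × 10³ μg·h/mL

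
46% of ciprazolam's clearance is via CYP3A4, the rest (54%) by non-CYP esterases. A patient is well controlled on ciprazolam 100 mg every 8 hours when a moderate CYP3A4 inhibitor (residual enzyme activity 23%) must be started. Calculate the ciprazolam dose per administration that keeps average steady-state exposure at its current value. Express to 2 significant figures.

65 mg

The CYP3A4 pathway (46% of clearance) falls to 0.23× activity: 0.46 × 0.23 = 0.1058.
The remaining 54% of clearance is unaffected.
New clearance relative to baseline: 0.1058 + 0.54 = 0.6458.
To maintain the same steady-state level, dose must scale with clearance: new dose = 100 × 0.6458 = 65 mg.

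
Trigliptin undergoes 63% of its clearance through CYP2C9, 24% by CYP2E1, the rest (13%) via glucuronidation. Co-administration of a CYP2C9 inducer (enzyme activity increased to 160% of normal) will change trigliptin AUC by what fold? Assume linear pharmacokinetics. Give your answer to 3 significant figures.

The CYP2C9 pathway (63% of clearance) increases to 1.6× activity: 0.63 × 1.6 = 1.008.
CYP2E1 (24%) and the residual 13% are unaffected.
New clearance relative to baseline: 1.008 + 0.24 + 0.13 = 1.378.
AUC ratio = CL_old/CL_new = 1 / 1.378 = 0.726.

0.726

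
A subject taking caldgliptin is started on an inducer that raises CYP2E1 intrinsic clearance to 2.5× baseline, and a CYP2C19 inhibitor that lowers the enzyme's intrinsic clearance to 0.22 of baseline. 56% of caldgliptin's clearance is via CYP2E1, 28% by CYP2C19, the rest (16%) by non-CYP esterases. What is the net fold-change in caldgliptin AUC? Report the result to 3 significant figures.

CYP2E1: 0.56 × 2.5 = 1.4
CYP2C19: 0.28 × 0.22 = 0.0616
Other: 0.16 (unchanged)
Relative clearance = 1.4 + 0.0616 + 0.16 = 1.6216.
AUC ∝ 1/CL: fold-change = 1 / 1.6216 = 0.617.

0.617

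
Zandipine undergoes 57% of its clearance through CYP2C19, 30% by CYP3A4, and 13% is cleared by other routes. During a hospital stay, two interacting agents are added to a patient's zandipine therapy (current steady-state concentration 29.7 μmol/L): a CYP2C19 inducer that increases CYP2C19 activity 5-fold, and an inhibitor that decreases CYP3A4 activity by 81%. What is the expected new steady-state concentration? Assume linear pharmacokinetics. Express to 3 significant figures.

The CYP2C19 pathway (57% of clearance) rises to 5× activity: 0.57 × 5 = 2.85.
The CYP3A4 pathway (30% of clearance) falls to 0.19× activity: 0.3 × 0.19 = 0.057.
Non-CYP routes (13%) are unchanged.
CL_new/CL_old = 2.85 + 0.057 + 0.13 = 3.037.
New steady-state concentration = 29.7 / 3.037 = 9.78 μmol/L (concentration scales inversely with clearance).

9.78 μmol/L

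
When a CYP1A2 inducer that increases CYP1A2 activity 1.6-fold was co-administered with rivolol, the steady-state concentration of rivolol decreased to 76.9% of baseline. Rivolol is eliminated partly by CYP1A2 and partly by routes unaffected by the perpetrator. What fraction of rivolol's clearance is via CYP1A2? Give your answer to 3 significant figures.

0.501

CL'/CL = 1 / 0.769 = 1.3
1.6·fm + (1 − fm) = 1.3
fm = (1.3 − 1) / (1.6 − 1) = 0.501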